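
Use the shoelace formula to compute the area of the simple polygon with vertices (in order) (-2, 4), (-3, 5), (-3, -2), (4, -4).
Area = 51/2

Shoelace formula: Area = (1/2) |Σ_i (x_i · y_{i+1} − x_{i+1} · y_i)| (indices mod n). Compute each cross term:
  (-2)(5) − (-3)(4) = 2
  (-3)(-2) − (-3)(5) = 21
  (-3)(-4) − (4)(-2) = 20
  (4)(4) − (-2)(-4) = 8
Sum = 51, so (signed) Area = 51/2 = 51/2, |Area| = 51/2.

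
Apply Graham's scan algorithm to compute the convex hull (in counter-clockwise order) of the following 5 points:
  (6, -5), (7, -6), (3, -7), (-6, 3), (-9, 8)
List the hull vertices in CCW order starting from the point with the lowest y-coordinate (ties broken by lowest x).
Hull (CCW) = [(3, -7), (7, -6), (6, -5), (-9, 8), (-6, 3)]

Graham scan procedure:
  1. Find the pivot p₀ = point with lowest y (tie → lowest x): (3, -7).
  2. Sort the remaining points by polar angle around p₀.
  3. Walk through sorted points, maintaining a stack; pop the top while the last three entries make a non-left turn (cross product ≤ 0).
  4. Final stack is the convex hull in CCW order: (3, -7), (7, -6), (6, -5), (-9, 8), (-6, 3).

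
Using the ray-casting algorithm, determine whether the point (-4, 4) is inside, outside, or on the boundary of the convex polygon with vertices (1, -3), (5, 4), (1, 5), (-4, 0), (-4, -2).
The point (-4, 4) lies strictly outside the polygon

Cast a horizontal ray to the right from the query point and count how many polygon edges it crosses (each edge strictly once or zero times, handled with the usual half-open convention). 
Parity of crossings → even ⇒ outside.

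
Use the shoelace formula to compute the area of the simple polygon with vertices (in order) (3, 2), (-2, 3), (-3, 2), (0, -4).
Area = 21

Shoelace formula: Area = (1/2) |Σ_i (x_i · y_{i+1} − x_{i+1} · y_i)| (indices mod n). Compute each cross term:
  (3)(3) − (-2)(2) = 13
  (-2)(2) − (-3)(3) = 5
  (-3)(-4) − (0)(2) = 12
  (0)(2) − (3)(-4) = 12
Sum = 42, so (signed) Area = 42/2 = 21, |Area| = 21.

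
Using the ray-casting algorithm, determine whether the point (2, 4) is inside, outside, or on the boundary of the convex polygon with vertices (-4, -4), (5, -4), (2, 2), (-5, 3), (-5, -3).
The point (2, 4) lies strictly outside the polygon

Cast a horizontal ray to the right from the query point and count how many polygon edges it crosses (each edge strictly once or zero times, handled with the usual half-open convention). 
Parity of crossings → even ⇒ outside.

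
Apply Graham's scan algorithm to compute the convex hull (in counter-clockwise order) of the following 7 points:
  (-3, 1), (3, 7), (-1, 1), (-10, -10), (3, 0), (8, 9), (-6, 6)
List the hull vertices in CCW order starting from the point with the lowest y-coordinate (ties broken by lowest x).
Hull (CCW) = [(-10, -10), (3, 0), (8, 9), (-6, 6)]

Graham scan procedure:
  1. Find the pivot p₀ = point with lowest y (tie → lowest x): (-10, -10).
  2. Sort the remaining points by polar angle around p₀.
  3. Walk through sorted points, maintaining a stack; pop the top while the last three entries make a non-left turn (cross product ≤ 0).
  4. Final stack is the convex hull in CCW order: (-10, -10), (3, 0), (8, 9), (-6, 6).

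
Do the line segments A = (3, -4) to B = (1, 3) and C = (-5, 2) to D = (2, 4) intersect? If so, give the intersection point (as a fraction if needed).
No (intersection of containing lines falls outside at least one segment)

Parametrize and solve: t = 58/53, s = 44/53. At least one of these is outside [0, 1], so the segments do not intersect.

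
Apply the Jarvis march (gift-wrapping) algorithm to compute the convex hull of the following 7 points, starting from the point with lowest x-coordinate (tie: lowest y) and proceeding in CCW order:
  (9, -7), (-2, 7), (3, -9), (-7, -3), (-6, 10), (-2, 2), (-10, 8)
Hull (CCW) = [(-10, 8), (-7, -3), (3, -9), (9, -7), (-2, 7), (-6, 10)]

Jarvis march: at each step, from the current hull vertex p, select the next vertex q as the point such that every other point lies strictly to the left of (or on) the directed line p → q. (Equivalently: for every other point r, the cross product (q − p) × (r − p) ≥ 0.)
Starting point (lowest x, tie lowest y): (-10, 8). Wrap until returning to start. Resulting hull: (-10, 8), (-7, -3), (3, -9), (9, -7), (-2, 7), (-6, 10).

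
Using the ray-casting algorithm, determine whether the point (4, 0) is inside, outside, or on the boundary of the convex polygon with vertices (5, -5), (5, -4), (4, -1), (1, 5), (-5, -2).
The point (4, 0) lies strictly outside the polygon

Cast a horizontal ray to the right from the query point and count how many polygon edges it crosses (each edge strictly once or zero times, handled with the usual half-open convention). 
Parity of crossings → even ⇒ outside.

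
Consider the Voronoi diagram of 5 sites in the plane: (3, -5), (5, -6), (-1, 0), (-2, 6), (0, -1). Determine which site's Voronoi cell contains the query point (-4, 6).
Nearest site = (-2, 6)

The Voronoi cell of site s contains exactly those query points closer to s than to any other site. Compute squared distances from q = (-4, 6) to each site:
  (-2 − -4)² + (6 − 6)² = 4
  (-1 − -4)² + (0 − 6)² = 45
  (0 − -4)² + (-1 − 6)² = 65
  (3 − -4)² + (-5 − 6)² = 170
  (5 − -4)² + (-6 − 6)² = 225
Minimum is attained by (-2, 6), so q lies in its Voronoi cell.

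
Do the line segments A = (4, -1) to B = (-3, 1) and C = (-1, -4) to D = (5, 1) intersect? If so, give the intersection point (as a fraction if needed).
Yes; intersection at (139/47, -33/47) (t = 7/47 on AB, s = 31/47 on CD)

Parametrize AB as A + t(B − A) = (4 + -7 t, -1 + 2 t) and CD as C + s(D − C) = (-1 + 6 s, -4 + 5 s). Solve the linear system for (t, s). Determinant = 47 ≠ 0, so a unique intersection of the containing lines exists. Solution: t = 7/47, s = 31/47 — both in [0, 1], so the segments cross. Intersection point: (139/47, -33/47).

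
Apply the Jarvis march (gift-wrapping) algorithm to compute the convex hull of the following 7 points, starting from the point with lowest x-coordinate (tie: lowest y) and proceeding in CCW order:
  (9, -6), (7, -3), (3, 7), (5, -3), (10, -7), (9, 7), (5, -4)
Hull (CCW) = [(3, 7), (5, -4), (10, -7), (9, 7)]

Jarvis march: at each step, from the current hull vertex p, select the next vertex q as the point such that every other point lies strictly to the left of (or on) the directed line p → q. (Equivalently: for every other point r, the cross product (q − p) × (r − p) ≥ 0.)
Starting point (lowest x, tie lowest y): (3, 7). Wrap until returning to start. Resulting hull: (3, 7), (5, -4), (10, -7), (9, 7).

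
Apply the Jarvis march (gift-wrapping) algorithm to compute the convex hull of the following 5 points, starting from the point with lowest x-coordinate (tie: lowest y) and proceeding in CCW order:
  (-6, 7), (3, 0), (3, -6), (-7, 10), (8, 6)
Hull (CCW) = [(-7, 10), (-6, 7), (3, -6), (8, 6)]

Jarvis march: at each step, from the current hull vertex p, select the next vertex q as the point such that every other point lies strictly to the left of (or on) the directed line p → q. (Equivalently: for every other point r, the cross product (q − p) × (r − p) ≥ 0.)
Starting point (lowest x, tie lowest y): (-7, 10). Wrap until returning to start. Resulting hull: (-7, 10), (-6, 7), (3, -6), (8, 6).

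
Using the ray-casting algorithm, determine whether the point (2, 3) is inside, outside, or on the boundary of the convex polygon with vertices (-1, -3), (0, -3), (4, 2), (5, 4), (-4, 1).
The point (2, 3) lies on the polygon boundary

Boundary check: the query satisfies the collinearity and bounding-box conditions for some polygon edge, so it lies exactly on the boundary.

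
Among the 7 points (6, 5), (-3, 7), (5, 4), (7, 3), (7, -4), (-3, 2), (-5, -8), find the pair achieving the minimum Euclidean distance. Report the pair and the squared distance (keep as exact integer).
Pair = ((6, 5), (5, 4)); squared distance = 2

Compute all C(7, 2) = 21 pairwise squared distances (x_i − x_j)² + (y_i − y_j)². The minimum is 2, attained by the pair ((6, 5), (5, 4)).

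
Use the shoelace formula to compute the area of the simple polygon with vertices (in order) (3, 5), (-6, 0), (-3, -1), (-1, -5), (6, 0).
Area = 55

Shoelace formula: Area = (1/2) |Σ_i (x_i · y_{i+1} − x_{i+1} · y_i)| (indices mod n). Compute each cross term:
  (3)(0) − (-6)(5) = 30
  (-6)(-1) − (-3)(0) = 6
  (-3)(-5) − (-1)(-1) = 14
  (-1)(0) − (6)(-5) = 30
  (6)(5) − (3)(0) = 30
Sum = 110, so (signed) Area = 110/2 = 55, |Area| = 55.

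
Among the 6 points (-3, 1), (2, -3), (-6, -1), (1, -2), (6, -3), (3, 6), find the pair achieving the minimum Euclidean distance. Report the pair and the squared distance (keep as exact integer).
Pair = ((2, -3), (1, -2)); squared distance = 2

Compute all C(6, 2) = 15 pairwise squared distances (x_i − x_j)² + (y_i − y_j)². The minimum is 2, attained by the pair ((2, -3), (1, -2)).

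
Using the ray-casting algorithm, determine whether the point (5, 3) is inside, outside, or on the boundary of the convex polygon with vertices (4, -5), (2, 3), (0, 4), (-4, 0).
The point (5, 3) lies strictly outside the polygon

Cast a horizontal ray to the right from the query point and count how many polygon edges it crosses (each edge strictly once or zero times, handled with the usual half-open convention). 
Parity of crossings → even ⇒ outside.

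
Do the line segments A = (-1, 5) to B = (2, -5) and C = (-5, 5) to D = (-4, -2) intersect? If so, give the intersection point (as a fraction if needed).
No (intersection of containing lines falls outside at least one segment)

Parametrize and solve: t = -28/11, s = -40/11. At least one of these is outside [0, 1], so the segments do not intersect.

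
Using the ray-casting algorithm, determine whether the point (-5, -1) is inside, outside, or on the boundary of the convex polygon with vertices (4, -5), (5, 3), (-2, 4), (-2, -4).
The point (-5, -1) lies strictly outside the polygon

Cast a horizontal ray to the right from the query point and count how many polygon edges it crosses (each edge strictly once or zero times, handled with the usual half-open convention). 
Parity of crossings → even ⇒ outside.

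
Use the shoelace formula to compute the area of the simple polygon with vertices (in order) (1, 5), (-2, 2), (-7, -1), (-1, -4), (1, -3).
Area = 35

Shoelace formula: Area = (1/2) |Σ_i (x_i · y_{i+1} − x_{i+1} · y_i)| (indices mod n). Compute each cross term:
  (1)(2) − (-2)(5) = 12
  (-2)(-1) − (-7)(2) = 16
  (-7)(-4) − (-1)(-1) = 27
  (-1)(-3) − (1)(-4) = 7
  (1)(5) − (1)(-3) = 8
Sum = 70, so (signed) Area = 70/2 = 35, |Area| = 35.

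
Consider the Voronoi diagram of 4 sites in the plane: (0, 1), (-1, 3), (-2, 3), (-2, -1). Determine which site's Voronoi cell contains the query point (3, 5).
Nearest site = (-1, 3)

The Voronoi cell of site s contains exactly those query points closer to s than to any other site. Compute squared distances from q = (3, 5) to each site:
  (-1 − 3)² + (3 − 5)² = 20
  (0 − 3)² + (1 − 5)² = 25
  (-2 − 3)² + (3 − 5)² = 29
  (-2 − 3)² + (-1 − 5)² = 61
Minimum is attained by (-1, 3), so q lies in its Voronoi cell.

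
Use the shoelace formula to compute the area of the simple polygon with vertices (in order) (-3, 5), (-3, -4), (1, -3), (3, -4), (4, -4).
Area = 57/2

Shoelace formula: Area = (1/2) |Σ_i (x_i · y_{i+1} − x_{i+1} · y_i)| (indices mod n). Compute each cross term:
  (-3)(-4) − (-3)(5) = 27
  (-3)(-3) − (1)(-4) = 13
  (1)(-4) − (3)(-3) = 5
  (3)(-4) − (4)(-4) = 4
  (4)(5) − (-3)(-4) = 8
Sum = 57, so (signed) Area = 57/2 = 57/2, |Area| = 57/2.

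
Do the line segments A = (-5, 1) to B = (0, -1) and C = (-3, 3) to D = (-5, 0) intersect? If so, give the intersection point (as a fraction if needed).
Yes; intersection at (-85/19, 15/19) (t = 2/19 on AB, s = 14/19 on CD)

Parametrize AB as A + t(B − A) = (-5 + 5 t, 1 + -2 t) and CD as C + s(D − C) = (-3 + -2 s, 3 + -3 s). Solve the linear system for (t, s). Determinant = 19 ≠ 0, so a unique intersection of the containing lines exists. Solution: t = 2/19, s = 14/19 — both in [0, 1], so the segments cross. Intersection point: (-85/19, 15/19).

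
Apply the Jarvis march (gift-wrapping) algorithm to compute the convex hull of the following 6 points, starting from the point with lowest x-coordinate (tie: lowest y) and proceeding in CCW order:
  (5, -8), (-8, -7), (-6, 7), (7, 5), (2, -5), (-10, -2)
Hull (CCW) = [(-10, -2), (-8, -7), (5, -8), (7, 5), (-6, 7)]

Jarvis march: at each step, from the current hull vertex p, select the next vertex q as the point such that every other point lies strictly to the left of (or on) the directed line p → q. (Equivalently: for every other point r, the cross product (q − p) × (r − p) ≥ 0.)
Starting point (lowest x, tie lowest y): (-10, -2). Wrap until returning to start. Resulting hull: (-10, -2), (-8, -7), (5, -8), (7, 5), (-6, 7).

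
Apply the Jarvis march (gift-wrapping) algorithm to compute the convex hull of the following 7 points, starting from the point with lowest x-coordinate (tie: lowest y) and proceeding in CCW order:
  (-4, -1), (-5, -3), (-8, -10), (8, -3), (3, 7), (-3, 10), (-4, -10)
Hull (CCW) = [(-8, -10), (-4, -10), (8, -3), (3, 7), (-3, 10)]

Jarvis march: at each step, from the current hull vertex p, select the next vertex q as the point such that every other point lies strictly to the left of (or on) the directed line p → q. (Equivalently: for every other point r, the cross product (q − p) × (r − p) ≥ 0.)
Starting point (lowest x, tie lowest y): (-8, -10). Wrap until returning to start. Resulting hull: (-8, -10), (-4, -10), (8, -3), (3, 7), (-3, 10).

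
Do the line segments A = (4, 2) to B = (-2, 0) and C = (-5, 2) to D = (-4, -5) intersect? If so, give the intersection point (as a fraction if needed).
No (intersection of containing lines falls outside at least one segment)

Parametrize and solve: t = 63/44, s = 9/22. At least one of these is outside [0, 1], so the segments do not intersect.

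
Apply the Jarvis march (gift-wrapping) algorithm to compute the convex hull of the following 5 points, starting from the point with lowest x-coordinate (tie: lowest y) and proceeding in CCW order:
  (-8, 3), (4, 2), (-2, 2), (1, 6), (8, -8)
Hull (CCW) = [(-8, 3), (8, -8), (4, 2), (1, 6)]

Jarvis march: at each step, from the current hull vertex p, select the next vertex q as the point such that every other point lies strictly to the left of (or on) the directed line p → q. (Equivalently: for every other point r, the cross product (q − p) × (r − p) ≥ 0.)
Starting point (lowest x, tie lowest y): (-8, 3). Wrap until returning to start. Resulting hull: (-8, 3), (8, -8), (4, 2), (1, 6).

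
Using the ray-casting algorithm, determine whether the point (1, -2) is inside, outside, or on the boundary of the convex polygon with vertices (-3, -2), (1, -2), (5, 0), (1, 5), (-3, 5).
The point (1, -2) lies on the polygon boundary

Boundary check: the query satisfies the collinearity and bounding-box conditions for some polygon edge, so it lies exactly on the boundary.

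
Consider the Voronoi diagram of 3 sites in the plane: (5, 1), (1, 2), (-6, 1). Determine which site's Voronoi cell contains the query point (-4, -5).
Nearest site = (-6, 1)

The Voronoi cell of site s contains exactly those query points closer to s than to any other site. Compute squared distances from q = (-4, -5) to each site:
  (-6 − -4)² + (1 − -5)² = 40
  (1 − -4)² + (2 − -5)² = 74
  (5 − -4)² + (1 − -5)² = 117
Minimum is attained by (-6, 1), so q lies in its Voronoi cell.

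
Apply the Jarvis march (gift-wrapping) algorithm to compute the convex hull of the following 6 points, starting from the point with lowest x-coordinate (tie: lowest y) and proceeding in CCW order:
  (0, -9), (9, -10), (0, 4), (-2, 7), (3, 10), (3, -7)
Hull (CCW) = [(-2, 7), (0, -9), (9, -10), (3, 10)]

Jarvis march: at each step, from the current hull vertex p, select the next vertex q as the point such that every other point lies strictly to the left of (or on) the directed line p → q. (Equivalently: for every other point r, the cross product (q − p) × (r − p) ≥ 0.)
Starting point (lowest x, tie lowest y): (-2, 7). Wrap until returning to start. Resulting hull: (-2, 7), (0, -9), (9, -10), (3, 10).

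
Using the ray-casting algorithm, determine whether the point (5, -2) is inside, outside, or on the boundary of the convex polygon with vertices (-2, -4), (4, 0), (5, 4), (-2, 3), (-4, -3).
The point (5, -2) lies strictly outside the polygon

Cast a horizontal ray to the right from the query point and count how many polygon edges it crosses (each edge strictly once or zero times, handled with the usual half-open convention). 
Parity of crossings → even ⇒ outside.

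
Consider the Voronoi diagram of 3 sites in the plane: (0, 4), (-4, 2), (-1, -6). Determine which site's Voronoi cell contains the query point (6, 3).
Nearest site = (0, 4)

The Voronoi cell of site s contains exactly those query points closer to s than to any other site. Compute squared distances from q = (6, 3) to each site:
  (0 − 6)² + (4 − 3)² = 37
  (-4 − 6)² + (2 − 3)² = 101
  (-1 − 6)² + (-6 − 3)² = 130
Minimum is attained by (0, 4), so q lies in its Voronoi cell.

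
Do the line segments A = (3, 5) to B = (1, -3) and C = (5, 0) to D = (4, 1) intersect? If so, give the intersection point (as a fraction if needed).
No (intersection of containing lines falls outside at least one segment)

Parametrize and solve: t = 3/10, s = 13/5. At least one of these is outside [0, 1], so the segments do not intersect.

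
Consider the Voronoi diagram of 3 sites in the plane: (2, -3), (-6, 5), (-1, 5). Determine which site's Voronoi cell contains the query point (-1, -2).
Nearest site = (2, -3)

The Voronoi cell of site s contains exactly those query points closer to s than to any other site. Compute squared distances from q = (-1, -2) to each site:
  (2 − -1)² + (-3 − -2)² = 10
  (-1 − -1)² + (5 − -2)² = 49
  (-6 − -1)² + (5 − -2)² = 74
Minimum is attained by (2, -3), so q lies in its Voronoi cell.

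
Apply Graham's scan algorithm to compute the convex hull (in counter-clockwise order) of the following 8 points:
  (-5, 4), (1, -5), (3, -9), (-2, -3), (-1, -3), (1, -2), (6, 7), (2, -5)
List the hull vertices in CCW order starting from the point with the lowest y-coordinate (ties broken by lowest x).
Hull (CCW) = [(3, -9), (6, 7), (-5, 4), (-2, -3)]

Graham scan procedure:
  1. Find the pivot p₀ = point with lowest y (tie → lowest x): (3, -9).
  2. Sort the remaining points by polar angle around p₀.
  3. Walk through sorted points, maintaining a stack; pop the top while the last three entries make a non-left turn (cross product ≤ 0).
  4. Final stack is the convex hull in CCW order: (3, -9), (6, 7), (-5, 4), (-2, -3).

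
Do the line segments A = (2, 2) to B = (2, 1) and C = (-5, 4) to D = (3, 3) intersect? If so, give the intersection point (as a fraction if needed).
No (intersection of containing lines falls outside at least one segment)

Parametrize and solve: t = -9/8, s = 7/8. At least one of these is outside [0, 1], so the segments do not intersect.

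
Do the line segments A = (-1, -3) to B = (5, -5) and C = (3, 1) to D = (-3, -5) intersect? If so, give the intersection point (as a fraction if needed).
Yes; intersection at (-1, -3) (t = 0 on AB, s = 2/3 on CD)

Parametrize AB as A + t(B − A) = (-1 + 6 t, -3 + -2 t) and CD as C + s(D − C) = (3 + -6 s, 1 + -6 s). Solve the linear system for (t, s). Determinant = 48 ≠ 0, so a unique intersection of the containing lines exists. Solution: t = 0, s = 2/3 — both in [0, 1], so the segments cross. Intersection point: (-1, -3).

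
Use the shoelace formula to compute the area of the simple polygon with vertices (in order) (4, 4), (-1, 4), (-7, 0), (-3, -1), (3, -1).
Area = 77/2

Shoelace formula: Area = (1/2) |Σ_i (x_i · y_{i+1} − x_{i+1} · y_i)| (indices mod n). Compute each cross term:
  (4)(4) − (-1)(4) = 20
  (-1)(0) − (-7)(4) = 28
  (-7)(-1) − (-3)(0) = 7
  (-3)(-1) − (3)(-1) = 6
  (3)(4) − (4)(-1) = 16
Sum = 77, so (signed) Area = 77/2 = 77/2, |Area| = 77/2.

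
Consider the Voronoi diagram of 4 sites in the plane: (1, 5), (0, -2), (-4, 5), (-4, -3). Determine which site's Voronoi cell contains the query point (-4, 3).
Nearest site = (-4, 5)

The Voronoi cell of site s contains exactly those query points closer to s than to any other site. Compute squared distances from q = (-4, 3) to each site:
  (-4 − -4)² + (5 − 3)² = 4
  (1 − -4)² + (5 − 3)² = 29
  (-4 − -4)² + (-3 − 3)² = 36
  (0 − -4)² + (-2 − 3)² = 41
Minimum is attained by (-4, 5), so q lies in its Voronoi cell.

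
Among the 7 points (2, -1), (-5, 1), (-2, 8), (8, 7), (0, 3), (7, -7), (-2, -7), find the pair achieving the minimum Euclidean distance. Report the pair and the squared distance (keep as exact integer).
Pair = ((2, -1), (0, 3)); squared distance = 20

Compute all C(7, 2) = 21 pairwise squared distances (x_i − x_j)² + (y_i − y_j)². The minimum is 20, attained by the pair ((2, -1), (0, 3)).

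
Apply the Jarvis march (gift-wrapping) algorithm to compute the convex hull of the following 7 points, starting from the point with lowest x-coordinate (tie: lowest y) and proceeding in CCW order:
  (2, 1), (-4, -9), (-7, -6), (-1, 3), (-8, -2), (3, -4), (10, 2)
Hull (CCW) = [(-8, -2), (-7, -6), (-4, -9), (3, -4), (10, 2), (-1, 3)]

Jarvis march: at each step, from the current hull vertex p, select the next vertex q as the point such that every other point lies strictly to the left of (or on) the directed line p → q. (Equivalently: for every other point r, the cross product (q − p) × (r − p) ≥ 0.)
Starting point (lowest x, tie lowest y): (-8, -2). Wrap until returning to start. Resulting hull: (-8, -2), (-7, -6), (-4, -9), (3, -4), (10, 2), (-1, 3).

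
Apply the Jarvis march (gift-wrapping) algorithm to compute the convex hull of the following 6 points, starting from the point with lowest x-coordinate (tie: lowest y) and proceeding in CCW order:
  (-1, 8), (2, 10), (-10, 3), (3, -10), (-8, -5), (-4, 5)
Hull (CCW) = [(-10, 3), (-8, -5), (3, -10), (2, 10)]

Jarvis march: at each step, from the current hull vertex p, select the next vertex q as the point such that every other point lies strictly to the left of (or on) the directed line p → q. (Equivalently: for every other point r, the cross product (q − p) × (r − p) ≥ 0.)
Starting point (lowest x, tie lowest y): (-10, 3). Wrap until returning to start. Resulting hull: (-10, 3), (-8, -5), (3, -10), (2, 10).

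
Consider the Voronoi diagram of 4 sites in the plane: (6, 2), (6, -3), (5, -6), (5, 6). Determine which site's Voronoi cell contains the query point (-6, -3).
Nearest site = (5, -6)

The Voronoi cell of site s contains exactly those query points closer to s than to any other site. Compute squared distances from q = (-6, -3) to each site:
  (5 − -6)² + (-6 − -3)² = 130
  (6 − -6)² + (-3 − -3)² = 144
  (6 − -6)² + (2 − -3)² = 169
  (5 − -6)² + (6 − -3)² = 202
Minimum is attained by (5, -6), so q lies in its Voronoi cell.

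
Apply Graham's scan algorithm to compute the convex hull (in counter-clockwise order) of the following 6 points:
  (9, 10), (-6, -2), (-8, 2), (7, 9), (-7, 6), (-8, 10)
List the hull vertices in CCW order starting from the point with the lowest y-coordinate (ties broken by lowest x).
Hull (CCW) = [(-6, -2), (9, 10), (-8, 10), (-8, 2)]

Graham scan procedure:
  1. Find the pivot p₀ = point with lowest y (tie → lowest x): (-6, -2).
  2. Sort the remaining points by polar angle around p₀.
  3. Walk through sorted points, maintaining a stack; pop the top while the last three entries make a non-left turn (cross product ≤ 0).
  4. Final stack is the convex hull in CCW order: (-6, -2), (9, 10), (-8, 10), (-8, 2).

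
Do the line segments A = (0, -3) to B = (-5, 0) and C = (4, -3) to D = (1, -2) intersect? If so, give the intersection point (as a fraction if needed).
No (intersection of containing lines falls outside at least one segment)

Parametrize and solve: t = 1, s = 3. At least one of these is outside [0, 1], so the segments do not intersect.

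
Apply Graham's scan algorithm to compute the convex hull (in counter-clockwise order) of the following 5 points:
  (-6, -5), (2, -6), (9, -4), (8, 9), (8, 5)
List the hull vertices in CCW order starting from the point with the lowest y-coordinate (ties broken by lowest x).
Hull (CCW) = [(2, -6), (9, -4), (8, 9), (-6, -5)]

Graham scan procedure:
  1. Find the pivot p₀ = point with lowest y (tie → lowest x): (2, -6).
  2. Sort the remaining points by polar angle around p₀.
  3. Walk through sorted points, maintaining a stack; pop the top while the last three entries make a non-left turn (cross product ≤ 0).
  4. Final stack is the convex hull in CCW order: (2, -6), (9, -4), (8, 9), (-6, -5).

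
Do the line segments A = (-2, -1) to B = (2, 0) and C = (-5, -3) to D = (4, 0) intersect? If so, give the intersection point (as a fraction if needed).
No (intersection of containing lines falls outside at least one segment)

Parametrize and solve: t = 3, s = 5/3. At least one of these is outside [0, 1], so the segments do not intersect.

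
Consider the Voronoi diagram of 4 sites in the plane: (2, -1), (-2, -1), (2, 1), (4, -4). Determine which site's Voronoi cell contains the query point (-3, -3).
Nearest site = (-2, -1)

The Voronoi cell of site s contains exactly those query points closer to s than to any other site. Compute squared distances from q = (-3, -3) to each site:
  (-2 − -3)² + (-1 − -3)² = 5
  (2 − -3)² + (-1 − -3)² = 29
  (2 − -3)² + (1 − -3)² = 41
  (4 − -3)² + (-4 − -3)² = 50
Minimum is attained by (-2, -1), so q lies in its Voronoi cell.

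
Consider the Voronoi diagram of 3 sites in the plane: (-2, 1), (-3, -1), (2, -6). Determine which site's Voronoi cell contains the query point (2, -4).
Nearest site = (2, -6)

The Voronoi cell of site s contains exactly those query points closer to s than to any other site. Compute squared distances from q = (2, -4) to each site:
  (2 − 2)² + (-6 − -4)² = 4
  (-3 − 2)² + (-1 − -4)² = 34
  (-2 − 2)² + (1 − -4)² = 41
Minimum is attained by (2, -6), so q lies in its Voronoi cell.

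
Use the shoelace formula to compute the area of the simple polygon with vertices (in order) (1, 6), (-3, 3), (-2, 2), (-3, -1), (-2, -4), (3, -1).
Area = 36

Shoelace formula: Area = (1/2) |Σ_i (x_i · y_{i+1} − x_{i+1} · y_i)| (indices mod n). Compute each cross term:
  (1)(3) − (-3)(6) = 21
  (-3)(2) − (-2)(3) = 0
  (-2)(-1) − (-3)(2) = 8
  (-3)(-4) − (-2)(-1) = 10
  (-2)(-1) − (3)(-4) = 14
  (3)(6) − (1)(-1) = 19
Sum = 72, so (signed) Area = 72/2 = 36, |Area| = 36.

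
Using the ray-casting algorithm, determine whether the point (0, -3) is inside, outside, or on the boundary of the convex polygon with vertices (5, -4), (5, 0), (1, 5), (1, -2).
The point (0, -3) lies strictly outside the polygon

Cast a horizontal ray to the right from the query point and count how many polygon edges it crosses (each edge strictly once or zero times, handled with the usual half-open convention). 
Parity of crossings → even ⇒ outside.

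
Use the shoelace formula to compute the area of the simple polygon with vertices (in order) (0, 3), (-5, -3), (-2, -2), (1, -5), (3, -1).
Area = 27

Shoelace formula: Area = (1/2) |Σ_i (x_i · y_{i+1} − x_{i+1} · y_i)| (indices mod n). Compute each cross term:
  (0)(-3) − (-5)(3) = 15
  (-5)(-2) − (-2)(-3) = 4
  (-2)(-5) − (1)(-2) = 12
  (1)(-1) − (3)(-5) = 14
  (3)(3) − (0)(-1) = 9
Sum = 54, so (signed) Area = 54/2 = 27, |Area| = 27.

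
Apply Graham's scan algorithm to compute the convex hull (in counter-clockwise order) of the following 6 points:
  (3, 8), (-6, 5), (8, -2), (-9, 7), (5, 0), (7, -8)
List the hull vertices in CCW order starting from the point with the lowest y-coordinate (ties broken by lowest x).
Hull (CCW) = [(7, -8), (8, -2), (3, 8), (-9, 7)]

Graham scan procedure:
  1. Find the pivot p₀ = point with lowest y (tie → lowest x): (7, -8).
  2. Sort the remaining points by polar angle around p₀.
  3. Walk through sorted points, maintaining a stack; pop the top while the last three entries make a non-left turn (cross product ≤ 0).
  4. Final stack is the convex hull in CCW order: (7, -8), (8, -2), (3, 8), (-9, 7).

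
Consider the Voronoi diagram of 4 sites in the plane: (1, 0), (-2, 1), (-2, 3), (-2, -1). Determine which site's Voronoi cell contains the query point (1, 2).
Nearest site = (1, 0)

The Voronoi cell of site s contains exactly those query points closer to s than to any other site. Compute squared distances from q = (1, 2) to each site:
  (1 − 1)² + (0 − 2)² = 4
  (-2 − 1)² + (1 − 2)² = 10
  (-2 − 1)² + (3 − 2)² = 10
  (-2 − 1)² + (-1 − 2)² = 18
Minimum is attained by (1, 0), so q lies in its Voronoi cell.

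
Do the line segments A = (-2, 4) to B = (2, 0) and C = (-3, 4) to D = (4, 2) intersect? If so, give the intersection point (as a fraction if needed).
Yes; intersection at (-8/5, 18/5) (t = 1/10 on AB, s = 1/5 on CD)

Parametrize AB as A + t(B − A) = (-2 + 4 t, 4 + -4 t) and CD as C + s(D − C) = (-3 + 7 s, 4 + -2 s). Solve the linear system for (t, s). Determinant = -20 ≠ 0, so a unique intersection of the containing lines exists. Solution: t = 1/10, s = 1/5 — both in [0, 1], so the segments cross. Intersection point: (-8/5, 18/5).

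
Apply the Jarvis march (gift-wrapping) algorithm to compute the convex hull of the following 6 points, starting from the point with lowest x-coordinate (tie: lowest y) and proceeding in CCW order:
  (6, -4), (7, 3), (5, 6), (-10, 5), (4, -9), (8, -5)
Hull (CCW) = [(-10, 5), (4, -9), (8, -5), (7, 3), (5, 6)]

Jarvis march: at each step, from the current hull vertex p, select the next vertex q as the point such that every other point lies strictly to the left of (or on) the directed line p → q. (Equivalently: for every other point r, the cross product (q − p) × (r − p) ≥ 0.)
Starting point (lowest x, tie lowest y): (-10, 5). Wrap until returning to start. Resulting hull: (-10, 5), (4, -9), (8, -5), (7, 3), (5, 6).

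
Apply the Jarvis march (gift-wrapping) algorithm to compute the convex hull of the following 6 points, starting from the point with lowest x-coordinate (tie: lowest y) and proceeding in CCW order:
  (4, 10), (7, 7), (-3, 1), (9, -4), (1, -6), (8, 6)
Hull (CCW) = [(-3, 1), (1, -6), (9, -4), (8, 6), (4, 10)]

Jarvis march: at each step, from the current hull vertex p, select the next vertex q as the point such that every other point lies strictly to the left of (or on) the directed line p → q. (Equivalently: for every other point r, the cross product (q − p) × (r − p) ≥ 0.)
Starting point (lowest x, tie lowest y): (-3, 1). Wrap until returning to start. Resulting hull: (-3, 1), (1, -6), (9, -4), (8, 6), (4, 10).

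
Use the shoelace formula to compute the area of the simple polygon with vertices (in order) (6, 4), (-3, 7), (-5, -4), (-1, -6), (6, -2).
Area = 201/2

Shoelace formula: Area = (1/2) |Σ_i (x_i · y_{i+1} − x_{i+1} · y_i)| (indices mod n). Compute each cross term:
  (6)(7) − (-3)(4) = 54
  (-3)(-4) − (-5)(7) = 47
  (-5)(-6) − (-1)(-4) = 26
  (-1)(-2) − (6)(-6) = 38
  (6)(4) − (6)(-2) = 36
Sum = 201, so (signed) Area = 201/2 = 201/2, |Area| = 201/2.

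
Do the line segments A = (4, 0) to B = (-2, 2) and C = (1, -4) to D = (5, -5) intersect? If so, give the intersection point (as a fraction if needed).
No (intersection of containing lines falls outside at least one segment)

Parametrize and solve: t = -19/2, s = 15. At least one of these is outside [0, 1], so the segments do not intersect.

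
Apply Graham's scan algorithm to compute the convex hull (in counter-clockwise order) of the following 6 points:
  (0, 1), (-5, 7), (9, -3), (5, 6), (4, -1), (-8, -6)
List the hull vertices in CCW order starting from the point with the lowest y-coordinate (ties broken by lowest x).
Hull (CCW) = [(-8, -6), (9, -3), (5, 6), (-5, 7)]

Graham scan procedure:
  1. Find the pivot p₀ = point with lowest y (tie → lowest x): (-8, -6).
  2. Sort the remaining points by polar angle around p₀.
  3. Walk through sorted points, maintaining a stack; pop the top while the last three entries make a non-left turn (cross product ≤ 0).
  4. Final stack is the convex hull in CCW order: (-8, -6), (9, -3), (5, 6), (-5, 7).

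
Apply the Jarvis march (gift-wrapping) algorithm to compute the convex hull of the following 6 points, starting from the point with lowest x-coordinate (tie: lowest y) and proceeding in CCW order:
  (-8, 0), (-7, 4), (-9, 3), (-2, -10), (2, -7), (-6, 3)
Hull (CCW) = [(-9, 3), (-8, 0), (-2, -10), (2, -7), (-6, 3), (-7, 4)]

Jarvis march: at each step, from the current hull vertex p, select the next vertex q as the point such that every other point lies strictly to the left of (or on) the directed line p → q. (Equivalently: for every other point r, the cross product (q − p) × (r − p) ≥ 0.)
Starting point (lowest x, tie lowest y): (-9, 3). Wrap until returning to start. Resulting hull: (-9, 3), (-8, 0), (-2, -10), (2, -7), (-6, 3), (-7, 4).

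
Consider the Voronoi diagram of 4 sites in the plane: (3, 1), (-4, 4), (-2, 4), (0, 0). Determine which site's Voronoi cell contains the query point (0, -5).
Nearest site = (0, 0)

The Voronoi cell of site s contains exactly those query points closer to s than to any other site. Compute squared distances from q = (0, -5) to each site:
  (0 − 0)² + (0 − -5)² = 25
  (3 − 0)² + (1 − -5)² = 45
  (-2 − 0)² + (4 − -5)² = 85
  (-4 − 0)² + (4 − -5)² = 97
Minimum is attained by (0, 0), so q lies in its Voronoi cell.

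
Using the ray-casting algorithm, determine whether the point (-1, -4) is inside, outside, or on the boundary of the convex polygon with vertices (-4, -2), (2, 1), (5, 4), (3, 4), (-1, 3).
The point (-1, -4) lies strictly outside the polygon

Cast a horizontal ray to the right from the query point and count how many polygon edges it crosses (each edge strictly once or zero times, handled with the usual half-open convention). 
Parity of crossings → even ⇒ outside.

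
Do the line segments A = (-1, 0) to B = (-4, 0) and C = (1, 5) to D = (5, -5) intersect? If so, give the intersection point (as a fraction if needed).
No (intersection of containing lines falls outside at least one segment)

Parametrize and solve: t = -4/3, s = 1/2. At least one of these is outside [0, 1], so the segments do not intersect.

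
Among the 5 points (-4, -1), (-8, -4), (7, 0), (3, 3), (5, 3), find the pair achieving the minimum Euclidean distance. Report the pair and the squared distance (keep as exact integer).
Pair = ((3, 3), (5, 3)); squared distance = 4

Compute all C(5, 2) = 10 pairwise squared distances (x_i − x_j)² + (y_i − y_j)². The minimum is 4, attained by the pair ((3, 3), (5, 3)).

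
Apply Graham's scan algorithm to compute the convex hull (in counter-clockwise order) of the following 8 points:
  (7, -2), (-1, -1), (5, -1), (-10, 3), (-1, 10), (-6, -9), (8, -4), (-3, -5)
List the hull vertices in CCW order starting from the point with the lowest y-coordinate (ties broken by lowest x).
Hull (CCW) = [(-6, -9), (8, -4), (7, -2), (-1, 10), (-10, 3)]

Graham scan procedure:
  1. Find the pivot p₀ = point with lowest y (tie → lowest x): (-6, -9).
  2. Sort the remaining points by polar angle around p₀.
  3. Walk through sorted points, maintaining a stack; pop the top while the last three entries make a non-left turn (cross product ≤ 0).
  4. Final stack is the convex hull in CCW order: (-6, -9), (8, -4), (7, -2), (-1, 10), (-10, 3).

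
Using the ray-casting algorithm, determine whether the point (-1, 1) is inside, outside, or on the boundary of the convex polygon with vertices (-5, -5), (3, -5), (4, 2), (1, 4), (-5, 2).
The point (-1, 1) lies strictly inside the polygon

Cast a horizontal ray to the right from the query point and count how many polygon edges it crosses (each edge strictly once or zero times, handled with the usual half-open convention). 
Parity of crossings → odd ⇒ inside.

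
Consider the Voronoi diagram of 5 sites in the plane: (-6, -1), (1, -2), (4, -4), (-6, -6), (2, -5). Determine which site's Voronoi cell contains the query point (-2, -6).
Nearest site = (-6, -6)

The Voronoi cell of site s contains exactly those query points closer to s than to any other site. Compute squared distances from q = (-2, -6) to each site:
  (-6 − -2)² + (-6 − -6)² = 16
  (2 − -2)² + (-5 − -6)² = 17
  (1 − -2)² + (-2 − -6)² = 25
  (4 − -2)² + (-4 − -6)² = 40
  (-6 − -2)² + (-1 − -6)² = 41
Minimum is attained by (-6, -6), so q lies in its Voronoi cell.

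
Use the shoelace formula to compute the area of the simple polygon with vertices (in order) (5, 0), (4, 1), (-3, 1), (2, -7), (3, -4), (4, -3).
Area = 33

Shoelace formula: Area = (1/2) |Σ_i (x_i · y_{i+1} − x_{i+1} · y_i)| (indices mod n). Compute each cross term:
  (5)(1) − (4)(0) = 5
  (4)(1) − (-3)(1) = 7
  (-3)(-7) − (2)(1) = 19
  (2)(-4) − (3)(-7) = 13
  (3)(-3) − (4)(-4) = 7
  (4)(0) − (5)(-3) = 15
Sum = 66, so (signed) Area = 66/2 = 33, |Area| = 33.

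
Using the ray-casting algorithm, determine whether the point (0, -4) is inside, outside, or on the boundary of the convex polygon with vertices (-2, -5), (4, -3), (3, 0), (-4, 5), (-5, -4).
The point (0, -4) lies strictly inside the polygon

Cast a horizontal ray to the right from the query point and count how many polygon edges it crosses (each edge strictly once or zero times, handled with the usual half-open convention). 
Parity of crossings → odd ⇒ inside.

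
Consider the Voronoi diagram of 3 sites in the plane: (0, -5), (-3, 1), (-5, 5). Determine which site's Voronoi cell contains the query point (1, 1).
Nearest site = (-3, 1)

The Voronoi cell of site s contains exactly those query points closer to s than to any other site. Compute squared distances from q = (1, 1) to each site:
  (-3 − 1)² + (1 − 1)² = 16
  (0 − 1)² + (-5 − 1)² = 37
  (-5 − 1)² + (5 − 1)² = 52
Minimum is attained by (-3, 1), so q lies in its Voronoi cell.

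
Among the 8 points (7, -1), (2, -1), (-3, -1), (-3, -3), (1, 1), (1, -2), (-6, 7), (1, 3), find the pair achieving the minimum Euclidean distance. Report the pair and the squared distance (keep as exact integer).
Pair = ((2, -1), (1, -2)); squared distance = 2

Compute all C(8, 2) = 28 pairwise squared distances (x_i − x_j)² + (y_i − y_j)². The minimum is 2, attained by the pair ((2, -1), (1, -2)).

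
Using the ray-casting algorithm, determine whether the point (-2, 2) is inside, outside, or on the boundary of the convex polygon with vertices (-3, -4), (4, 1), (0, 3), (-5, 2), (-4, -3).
The point (-2, 2) lies strictly inside the polygon

Cast a horizontal ray to the right from the query point and count how many polygon edges it crosses (each edge strictly once or zero times, handled with the usual half-open convention). 
Parity of crossings → odd ⇒ inside.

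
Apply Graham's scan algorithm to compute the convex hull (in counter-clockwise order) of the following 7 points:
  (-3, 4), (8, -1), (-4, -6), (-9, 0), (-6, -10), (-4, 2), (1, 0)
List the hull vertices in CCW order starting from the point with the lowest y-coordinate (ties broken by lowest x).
Hull (CCW) = [(-6, -10), (8, -1), (-3, 4), (-9, 0)]

Graham scan procedure:
  1. Find the pivot p₀ = point with lowest y (tie → lowest x): (-6, -10).
  2. Sort the remaining points by polar angle around p₀.
  3. Walk through sorted points, maintaining a stack; pop the top while the last three entries make a non-left turn (cross product ≤ 0).
  4. Final stack is the convex hull in CCW order: (-6, -10), (8, -1), (-3, 4), (-9, 0).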